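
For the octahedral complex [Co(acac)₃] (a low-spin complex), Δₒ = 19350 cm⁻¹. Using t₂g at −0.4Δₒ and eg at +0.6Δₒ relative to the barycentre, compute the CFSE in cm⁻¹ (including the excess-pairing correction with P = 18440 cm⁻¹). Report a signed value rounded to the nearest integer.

-9560

Each acac⁻ contributes -1; 3 × (-1) = -3. With overall charge +0, Co is in the +3 oxidation state.
Co³⁺: group 9, so d-count = 9 − 3 = 6.
Configuration: t₂g⁶ eg⁰.
CFSE(orbital) = 6×(-0.4Δₒ) + 0×(0.6Δₒ) = -2.4Δₒ; with Δₒ = 19350 cm⁻¹ that is -46440 cm⁻¹.
Pairing penalty: 3 pairs vs 1 in the high-spin reference → 2 extra × P = 36880 cm⁻¹.
Combining: -46440 + 36880 = -9560 cm⁻¹.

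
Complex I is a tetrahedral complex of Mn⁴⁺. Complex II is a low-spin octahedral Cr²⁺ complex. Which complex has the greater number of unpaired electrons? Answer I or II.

I

I: Mn is in group 7, so Mn⁴⁺ is d³ (7 − 4 = 3); Tetrahedral fields are weak (Δₜ ≈ 4/9 Δₒ), so electrons fill high-spin; e^2 t2^1 → 3 unpaired.
II: Cr²⁺: group 6, so d-count = 6 − 2 = 4; t₂g⁴ eg⁰ → 2 unpaired.
So I has more unpaired electrons.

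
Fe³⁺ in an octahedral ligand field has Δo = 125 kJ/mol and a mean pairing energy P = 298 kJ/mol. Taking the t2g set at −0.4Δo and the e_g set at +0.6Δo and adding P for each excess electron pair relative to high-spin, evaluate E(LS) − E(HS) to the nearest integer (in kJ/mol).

Fe³⁺: group 8, so d-count = 8 − 3 = 5.
High-spin: t2g^3 e_g^2, CFSE = 0.0Δo = 0 kJ/mol.
Low-spin: t2g^5 e_g^0, orbital CFSE = -2.0Δo = -250 kJ/mol; plus 2 excess pairs × P = +596 kJ/mol; total 346 kJ/mol.
E(LS) − E(HS) = 346 − (0) = 346 kJ/mol.

346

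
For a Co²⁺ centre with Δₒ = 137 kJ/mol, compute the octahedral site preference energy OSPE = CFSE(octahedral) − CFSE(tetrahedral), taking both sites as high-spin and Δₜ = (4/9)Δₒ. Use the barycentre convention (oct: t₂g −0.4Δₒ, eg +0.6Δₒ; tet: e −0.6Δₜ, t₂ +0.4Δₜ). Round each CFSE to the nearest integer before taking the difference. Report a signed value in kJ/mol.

Group 9 minus oxidation state +2 gives a d⁷ configuration for Co²⁺.
In an octahedral site d⁷ (HS) is t₂g⁵ eg², giving CFSE(oct) = -0.8Δₒ = -110 kJ/mol.
Tetrahedral e⁴ t₂³ gives -1.2Δₜ = -1.2 × (4/9) × 137 = -73 kJ/mol.
Subtracting, OSPE = -110 − (-73) = -37 kJ/mol.

-37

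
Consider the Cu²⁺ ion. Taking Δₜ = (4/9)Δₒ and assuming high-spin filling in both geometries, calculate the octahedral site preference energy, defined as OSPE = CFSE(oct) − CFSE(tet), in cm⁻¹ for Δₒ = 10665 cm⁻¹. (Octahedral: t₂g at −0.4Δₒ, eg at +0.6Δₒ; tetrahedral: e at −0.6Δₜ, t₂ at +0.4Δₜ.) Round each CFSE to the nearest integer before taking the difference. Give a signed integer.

Group 11 minus oxidation state +2 gives a d⁹ configuration for Cu²⁺.
In an octahedral site d⁹ (HS) is t₂g⁶ eg³, giving CFSE(oct) = -0.6Δₒ = -6399 cm⁻¹.
Tetrahedral e⁴ t₂⁵ gives -0.4Δₜ = -0.4 × (4/9) × 10665 = -1896 cm⁻¹.
OSPE = CFSE(oct) − CFSE(tet) = -6399 − (-1896) = -4503 cm⁻¹.

-4503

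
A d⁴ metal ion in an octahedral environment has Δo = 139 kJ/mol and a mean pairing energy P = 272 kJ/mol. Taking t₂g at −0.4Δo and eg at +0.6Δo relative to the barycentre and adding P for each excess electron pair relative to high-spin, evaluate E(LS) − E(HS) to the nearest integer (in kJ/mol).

High-spin d⁴ fills as t₂g³ eg¹ with CFSE 3(−0.4) + 1(+0.6) = -0.6Δo = -83 kJ/mol.
Low-spin t₂g⁴ eg⁰ gives -1.6Δo = -222 kJ/mol, but forming 1 extra pair costs 1P = 272 kJ/mol, so E(LS) = -222 + 272 = 50 kJ/mol.
Thus E(LS) − E(HS) = 133 kJ/mol.

133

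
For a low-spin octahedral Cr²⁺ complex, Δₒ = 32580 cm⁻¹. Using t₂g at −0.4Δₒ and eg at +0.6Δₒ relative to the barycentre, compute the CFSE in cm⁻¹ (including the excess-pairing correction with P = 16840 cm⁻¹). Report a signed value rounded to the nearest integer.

-35288

Cr sits in group 6; removing 2 electrons leaves Cr²⁺ with 6 − 2 = 4 d electrons.
Electron filling gives t₂g⁴ eg⁰.
The orbital stabilization is -1.6Δₒ = -1.6 × 32580 = -52128 cm⁻¹.
Relative to high-spin t₂g³ eg¹ (0 paired), the low-spin configuration has 1 additional pair, contributing +1 × 16840 = +16840 cm⁻¹.
Combining: -52128 + 16840 = -35288 cm⁻¹.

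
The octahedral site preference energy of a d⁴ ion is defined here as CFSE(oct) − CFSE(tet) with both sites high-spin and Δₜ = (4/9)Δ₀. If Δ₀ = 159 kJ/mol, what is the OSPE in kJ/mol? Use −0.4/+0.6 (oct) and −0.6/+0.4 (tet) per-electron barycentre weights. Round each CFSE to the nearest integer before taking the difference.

In an octahedral site d⁴ (HS) is t2g^3 e_g^1, giving CFSE(oct) = -0.6Δ₀ = -95 kJ/mol.
In a tetrahedral site the filling is e^2 t2^2: CFSE(tet) = -0.4Δₜ = -0.4 × (4/9)(159) = -28 kJ/mol.
OSPE = -95 − (-28) = -67 kJ/mol.

-67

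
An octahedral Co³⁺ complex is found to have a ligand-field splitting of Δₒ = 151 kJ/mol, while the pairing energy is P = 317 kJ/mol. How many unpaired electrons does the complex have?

Co is in group 9, so Co³⁺ is d⁶ (9 − 3 = 6).
Here Δₒ < P (151 < 317), so the high-spin state is favoured.
That gives t₂g⁴ eg².
Unpaired electrons: 4.

4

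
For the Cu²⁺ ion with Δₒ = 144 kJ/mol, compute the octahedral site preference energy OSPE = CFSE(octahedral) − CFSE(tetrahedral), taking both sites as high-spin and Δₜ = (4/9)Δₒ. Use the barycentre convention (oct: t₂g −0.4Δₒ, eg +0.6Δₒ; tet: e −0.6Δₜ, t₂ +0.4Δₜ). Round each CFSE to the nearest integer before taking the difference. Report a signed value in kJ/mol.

Cu sits in group 11; removing 2 electrons leaves Cu²⁺ with 11 − 2 = 9 d electrons.
In an octahedral site d⁹ (HS) is t₂g⁶ eg³, giving CFSE(oct) = -0.6Δₒ = -86 kJ/mol.
In a tetrahedral site the filling is e⁴ t₂⁵: CFSE(tet) = -0.4Δₜ = -0.4 × (4/9)(144) = -26 kJ/mol.
Subtracting, OSPE = -86 − (-26) = -60 kJ/mol.

-60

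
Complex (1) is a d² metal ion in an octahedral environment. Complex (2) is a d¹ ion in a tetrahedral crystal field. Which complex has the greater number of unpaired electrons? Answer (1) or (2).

(1): For octahedral d² the high- and low-spin configurations coincide; t2g^2 e_g^0 → 2 unpaired.
(2): With tetrahedral geometry the complex is necessarily high-spin; e¹ t₂⁰ → 1 unpaired.
So (1) has more unpaired electrons.

(1)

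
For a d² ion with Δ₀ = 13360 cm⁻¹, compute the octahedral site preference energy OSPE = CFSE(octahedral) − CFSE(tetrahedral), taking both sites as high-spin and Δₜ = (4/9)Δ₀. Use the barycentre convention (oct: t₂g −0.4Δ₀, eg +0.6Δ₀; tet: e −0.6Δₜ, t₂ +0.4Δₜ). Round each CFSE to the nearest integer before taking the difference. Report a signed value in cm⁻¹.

In an octahedral site d² (HS) is t₂g² eg⁰, giving CFSE(oct) = -0.8Δ₀ = -10688 cm⁻¹.
Tetrahedral e² t₂⁰ gives -1.2Δₜ = -1.2 × (4/9) × 13360 = -7125 cm⁻¹.
Subtracting, OSPE = -10688 − (-7125) = -3563 cm⁻¹.

-3563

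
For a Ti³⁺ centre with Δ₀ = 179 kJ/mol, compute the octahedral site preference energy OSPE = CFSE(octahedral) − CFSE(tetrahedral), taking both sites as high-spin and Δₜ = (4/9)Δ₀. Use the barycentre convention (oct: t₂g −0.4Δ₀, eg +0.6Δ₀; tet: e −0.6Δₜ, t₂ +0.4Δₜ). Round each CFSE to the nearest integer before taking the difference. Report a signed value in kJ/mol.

Ti is in group 4, so Ti³⁺ is d¹ (4 − 3 = 1).
In an octahedral site d¹ (HS) is t2g^1 e_g^0, giving CFSE(oct) = -0.4Δ₀ = -72 kJ/mol.
Tetrahedral e^1 t2^0 gives -0.6Δₜ = -0.6 × (4/9) × 179 = -48 kJ/mol.
Subtracting, OSPE = -72 − (-48) = -24 kJ/mol.

-24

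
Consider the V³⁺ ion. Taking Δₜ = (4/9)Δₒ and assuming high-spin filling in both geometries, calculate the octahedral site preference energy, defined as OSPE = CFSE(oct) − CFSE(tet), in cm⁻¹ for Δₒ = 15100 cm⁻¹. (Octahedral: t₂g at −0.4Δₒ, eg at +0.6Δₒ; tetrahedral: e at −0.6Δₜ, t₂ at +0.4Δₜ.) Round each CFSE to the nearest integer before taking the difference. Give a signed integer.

V sits in group 5; removing 3 electrons leaves V³⁺ with 5 − 3 = 2 d electrons.
In an octahedral site d² (HS) is t2g^2 e_g^0, giving CFSE(oct) = -0.8Δₒ = -12080 cm⁻¹.
In a tetrahedral site the filling is e^2 t2^0: CFSE(tet) = -1.2Δₜ = -1.2 × (4/9)(15100) = -8053 cm⁻¹.
Subtracting, OSPE = -12080 − (-8053) = -4027 cm⁻¹.

-4027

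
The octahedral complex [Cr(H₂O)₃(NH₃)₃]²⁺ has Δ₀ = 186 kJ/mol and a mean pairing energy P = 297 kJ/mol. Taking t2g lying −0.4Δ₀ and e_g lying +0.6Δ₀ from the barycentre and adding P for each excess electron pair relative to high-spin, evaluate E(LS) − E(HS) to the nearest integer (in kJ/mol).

Ligand charges: 3×(+0) from H₂O and 3×(+0) from NH₃ sum to +0; with overall charge +2, Cr is +2.
Cr²⁺: group 6, so d-count = 6 − 2 = 4.
High-spin: t2g^3 e_g^1, CFSE = -0.6Δ₀ = -112 kJ/mol.
For low-spin the configuration is t2g^4 e_g^0: orbital energy -1.6 × 186 = -298 kJ/mol, and 1 additional pair relative to high-spin adds 297 kJ/mol, giving -1 kJ/mol.
The difference is -1 − (-112) = 111 kJ/mol, so high-spin lies lower.

111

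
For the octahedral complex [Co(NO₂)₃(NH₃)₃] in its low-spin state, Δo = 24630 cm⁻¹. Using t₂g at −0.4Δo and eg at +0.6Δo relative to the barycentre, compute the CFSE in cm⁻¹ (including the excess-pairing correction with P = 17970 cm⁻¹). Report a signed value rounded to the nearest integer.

-23172

Ligand charges: 3×(-1) from NO₂⁻ and 3×(+0) from NH₃ sum to -3; with overall charge +0, Co is +3.
Co³⁺: group 9, so d-count = 9 − 3 = 6.
Electron filling gives t₂g⁶ eg⁰.
The orbital stabilization is -2.4Δo = -2.4 × 24630 = -59112 cm⁻¹.
Relative to high-spin t₂g⁴ eg² (1 paired), the low-spin configuration has 2 additional pairs, contributing +2 × 17970 = +35940 cm⁻¹.
Combining: -59112 + 35940 = -23172 cm⁻¹.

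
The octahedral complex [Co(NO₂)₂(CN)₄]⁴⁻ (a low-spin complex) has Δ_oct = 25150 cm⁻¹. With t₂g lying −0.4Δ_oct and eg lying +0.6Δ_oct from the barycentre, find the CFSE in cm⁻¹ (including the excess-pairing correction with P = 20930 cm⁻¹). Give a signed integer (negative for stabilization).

-24340

Ligand charges: 2×(-1) from NO₂⁻ and 4×(-1) from CN⁻ sum to -6; with overall charge -4, Co is +2.
Group 9 minus oxidation state +2 gives a d⁷ configuration for Co²⁺.
Electron filling gives t₂g⁶ eg¹.
The orbital stabilization is -1.8Δ_oct = -1.8 × 25150 = -45270 cm⁻¹.
High-spin d⁷ would be t₂g⁵ eg² with 2 pairs; low-spin has 3, so 1 excess pair costs +1P = +20930 cm⁻¹.
Net CFSE = -45270 + 20930 = -24340 cm⁻¹.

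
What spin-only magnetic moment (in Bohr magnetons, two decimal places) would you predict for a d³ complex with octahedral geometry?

Configuration: t₂g³ eg⁰ → 3 unpaired electrons.
μ(spin-only) = √[3(3+2)] = √15 ≈ 3.87 Bohr magnetons.

3.87 Bohr magnetons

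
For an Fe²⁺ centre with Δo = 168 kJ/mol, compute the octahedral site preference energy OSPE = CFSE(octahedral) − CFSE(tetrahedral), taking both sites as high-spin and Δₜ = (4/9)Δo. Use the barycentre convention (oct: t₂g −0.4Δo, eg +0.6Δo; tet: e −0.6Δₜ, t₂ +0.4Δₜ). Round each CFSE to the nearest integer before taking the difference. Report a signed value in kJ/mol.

Group 8 minus oxidation state +2 gives a d⁶ configuration for Fe²⁺.
Octahedral high-spin t₂g⁴ eg²: CFSE = -0.4 × 168 = -67 kJ/mol.
Tetrahedral e³ t₂³ gives -0.6Δₜ = -0.6 × (4/9) × 168 = -45 kJ/mol.
OSPE = -67 − (-45) = -22 kJ/mol.

-22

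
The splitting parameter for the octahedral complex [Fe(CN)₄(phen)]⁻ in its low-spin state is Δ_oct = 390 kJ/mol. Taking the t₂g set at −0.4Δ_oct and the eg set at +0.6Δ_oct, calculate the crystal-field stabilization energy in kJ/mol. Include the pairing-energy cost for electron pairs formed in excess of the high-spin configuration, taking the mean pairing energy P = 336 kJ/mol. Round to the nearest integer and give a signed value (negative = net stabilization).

Ligand charges: 4×(-1) from CN⁻ and 1×(+0) from phen sum to -4; with overall charge -1, Fe is +3.
Fe sits in group 8; removing 3 electrons leaves Fe³⁺ with 8 − 3 = 5 d electrons.
Configuration: t₂g⁵ eg⁰.
Orbital CFSE = 5(-0.4) + 0(0.6) = -2.0Δ_oct = -2.0 × 390 = -780 kJ/mol.
Pairing penalty: 2 pairs vs 0 in the high-spin reference → 2 extra × P = 672 kJ/mol.
Net CFSE = -780 + 672 = -108 kJ/mol.

-108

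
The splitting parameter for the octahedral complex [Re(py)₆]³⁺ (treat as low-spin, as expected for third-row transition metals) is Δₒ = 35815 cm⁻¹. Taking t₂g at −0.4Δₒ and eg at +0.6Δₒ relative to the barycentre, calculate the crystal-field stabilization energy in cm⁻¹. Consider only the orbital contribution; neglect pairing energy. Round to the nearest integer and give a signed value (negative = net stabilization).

py is neutral, so the +3 overall charge sits on Re: oxidation state +3.
Re³⁺: group 7, so d-count = 7 − 3 = 4.
Electron filling gives t₂g⁴ eg⁰.
The orbital stabilization is -1.6Δₒ = -1.6 × 35815 = -57304 cm⁻¹.

-57304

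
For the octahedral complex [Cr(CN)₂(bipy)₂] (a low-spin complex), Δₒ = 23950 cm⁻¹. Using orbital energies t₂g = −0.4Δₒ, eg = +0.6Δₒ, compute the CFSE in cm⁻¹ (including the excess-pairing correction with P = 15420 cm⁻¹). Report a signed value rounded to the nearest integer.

Ligand charges: 2×(-1) from CN⁻ and 2×(+0) from bipy sum to -2; with overall charge +0, Cr is +2.
Cr is in group 6, so Cr²⁺ is d⁴ (6 − 2 = 4).
Electron filling gives t₂g⁴ eg⁰.
CFSE(orbital) = 4×(-0.4Δₒ) + 0×(0.6Δₒ) = -1.6Δₒ; with Δₒ = 23950 cm⁻¹ that is -38320 cm⁻¹.
Pairing penalty: 1 pair vs 0 in the high-spin reference → 1 extra × P = 15420 cm⁻¹.
Combining: -38320 + 15420 = -22900 cm⁻¹.

-22900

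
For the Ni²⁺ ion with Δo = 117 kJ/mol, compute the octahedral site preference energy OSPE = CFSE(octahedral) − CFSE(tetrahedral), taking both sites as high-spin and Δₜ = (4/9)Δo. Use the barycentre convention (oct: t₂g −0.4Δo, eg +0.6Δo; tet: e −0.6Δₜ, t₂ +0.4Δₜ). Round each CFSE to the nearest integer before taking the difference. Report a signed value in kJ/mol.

Ni sits in group 10; removing 2 electrons leaves Ni²⁺ with 10 − 2 = 8 d electrons.
Octahedral (high-spin): t₂g⁶ eg², CFSE = 6(−0.4) + 2(+0.6) = -1.2Δo = -1.2 × 117 = -140 kJ/mol.
In a tetrahedral site the filling is e⁴ t₂⁴: CFSE(tet) = -0.8Δₜ = -0.8 × (4/9)(117) = -42 kJ/mol.
OSPE = CFSE(oct) − CFSE(tet) = -140 − (-42) = -98 kJ/mol.

-98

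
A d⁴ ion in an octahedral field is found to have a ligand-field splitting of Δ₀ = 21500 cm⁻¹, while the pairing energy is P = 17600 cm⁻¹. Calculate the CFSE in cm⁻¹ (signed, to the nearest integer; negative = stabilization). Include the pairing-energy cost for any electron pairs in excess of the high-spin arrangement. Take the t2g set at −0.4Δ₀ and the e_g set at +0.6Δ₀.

-16800

Here Δ₀ > P (21500 > 17600), so the low-spin state is favoured.
Configuration: t2g^4 e_g^0.
Orbital CFSE = -1.6Δ₀ = -1.6 × 21500 = -34400 cm⁻¹.
Excess pairs vs high-spin: 1 − 0 = 1; pairing cost = +17600 cm⁻¹.
Net CFSE = -34400 + 17600 = -16800 cm⁻¹.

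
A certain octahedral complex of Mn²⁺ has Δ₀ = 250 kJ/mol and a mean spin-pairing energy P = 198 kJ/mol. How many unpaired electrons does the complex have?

1

Mn is in group 7, so Mn²⁺ is d⁵ (7 − 2 = 5).
Since Δ₀ = 250 kJ/mol > P = 198 kJ/mol, the complex adopts the low-spin configuration.
That gives t₂g⁵ eg⁰.
Unpaired electrons: 1.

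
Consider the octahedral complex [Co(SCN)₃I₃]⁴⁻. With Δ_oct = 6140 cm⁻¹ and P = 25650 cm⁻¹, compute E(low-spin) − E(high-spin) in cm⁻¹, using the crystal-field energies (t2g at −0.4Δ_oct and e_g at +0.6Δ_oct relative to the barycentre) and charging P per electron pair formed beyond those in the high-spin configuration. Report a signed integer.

19510

Ligand charges: 3×(-1) from SCN⁻ and 3×(-1) from I⁻ sum to -6; with overall charge -4, Co is +2.
Co²⁺: group 9, so d-count = 9 − 2 = 7.
In the high-spin limit (t2g^5 e_g^2) the orbital term is -0.8Δ_oct = -4912 cm⁻¹, with no excess pairing.
Low-spin t2g^6 e_g^1 gives -1.8Δ_oct = -11052 cm⁻¹, but forming 1 extra pair costs 1P = 25650 cm⁻¹, so E(LS) = -11052 + 25650 = 14598 cm⁻¹.
E(LS) − E(HS) = 14598 − (-4912) = 19510 cm⁻¹.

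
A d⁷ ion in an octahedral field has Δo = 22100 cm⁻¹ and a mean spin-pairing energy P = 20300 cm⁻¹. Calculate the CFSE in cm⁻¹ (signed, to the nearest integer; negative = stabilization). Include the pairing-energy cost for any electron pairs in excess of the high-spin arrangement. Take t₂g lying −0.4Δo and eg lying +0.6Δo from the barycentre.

-19480

Since Δo = 22100 cm⁻¹ > P = 20300 cm⁻¹, the complex adopts the low-spin configuration.
That gives t₂g⁶ eg¹.
Orbital CFSE = -1.8Δo = -1.8 × 22100 = -39780 cm⁻¹.
Excess pairs vs high-spin: 3 − 2 = 1; pairing cost = +20300 cm⁻¹.
Net CFSE = -39780 + 20300 = -19480 cm⁻¹.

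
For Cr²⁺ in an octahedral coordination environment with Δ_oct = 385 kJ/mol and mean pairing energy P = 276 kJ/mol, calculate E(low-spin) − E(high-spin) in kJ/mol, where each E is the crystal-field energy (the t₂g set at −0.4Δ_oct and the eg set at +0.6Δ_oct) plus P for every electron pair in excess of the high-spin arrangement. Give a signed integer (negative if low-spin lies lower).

Cr is in group 6, so Cr²⁺ is d⁴ (6 − 2 = 4).
High-spin: t₂g³ eg¹, CFSE = -0.6Δ_oct = -231 kJ/mol.
For low-spin the configuration is t₂g⁴ eg⁰: orbital energy -1.6 × 385 = -616 kJ/mol, and 1 additional pair relative to high-spin adds 276 kJ/mol, giving -340 kJ/mol.
E(LS) − E(HS) = -340 − (-231) = -109 kJ/mol.

-109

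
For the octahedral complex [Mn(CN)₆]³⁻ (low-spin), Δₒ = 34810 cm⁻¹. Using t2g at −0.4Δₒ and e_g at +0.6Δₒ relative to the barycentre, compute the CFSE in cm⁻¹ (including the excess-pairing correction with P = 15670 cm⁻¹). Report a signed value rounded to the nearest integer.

-40026

Each CN⁻ contributes -1; 6 × (-1) = -6. With overall charge -3, Mn is in the +3 oxidation state.
Group 7 minus oxidation state +3 gives a d⁴ configuration for Mn³⁺.
The d⁴ electrons fill as t2g^4 e_g^0.
CFSE(orbital) = 4×(-0.4Δₒ) + 0×(0.6Δₒ) = -1.6Δₒ; with Δₒ = 34810 cm⁻¹ that is -55696 cm⁻¹.
Pairing penalty: 1 pair vs 0 in the high-spin reference → 1 extra × P = 15670 cm⁻¹.
Net CFSE = -55696 + 15670 = -40026 cm⁻¹.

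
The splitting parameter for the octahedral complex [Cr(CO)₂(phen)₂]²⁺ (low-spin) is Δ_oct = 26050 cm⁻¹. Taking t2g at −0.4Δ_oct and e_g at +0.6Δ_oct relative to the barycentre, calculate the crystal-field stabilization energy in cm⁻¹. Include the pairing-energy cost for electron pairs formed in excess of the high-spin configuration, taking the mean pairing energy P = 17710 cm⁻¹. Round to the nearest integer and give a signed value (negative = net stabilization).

Ligand charges: 2×(+0) from CO and 2×(+0) from phen sum to +0; with overall charge +2, Cr is +2.
Cr sits in group 6; removing 2 electrons leaves Cr²⁺ with 6 − 2 = 4 d electrons.
Configuration: t2g^4 e_g^0.
CFSE(orbital) = 4×(-0.4Δ_oct) + 0×(0.6Δ_oct) = -1.6Δ_oct; with Δ_oct = 26050 cm⁻¹ that is -41680 cm⁻¹.
Pairing penalty: 1 pair vs 0 in the high-spin reference → 1 extra × P = 17710 cm⁻¹.
Combining: -41680 + 17710 = -23970 cm⁻¹.

-23970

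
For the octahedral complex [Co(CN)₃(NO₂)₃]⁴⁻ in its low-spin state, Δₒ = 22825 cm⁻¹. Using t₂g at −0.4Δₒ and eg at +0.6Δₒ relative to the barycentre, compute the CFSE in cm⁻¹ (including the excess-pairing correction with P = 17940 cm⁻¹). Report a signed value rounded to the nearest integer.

Ligand charges: 3×(-1) from CN⁻ and 3×(-1) from NO₂⁻ sum to -6; with overall charge -4, Co is +2.
Co is in group 9, so Co²⁺ is d⁷ (9 − 2 = 7).
Electron filling gives t₂g⁶ eg¹.
Orbital CFSE = 6(-0.4) + 1(0.6) = -1.8Δₒ = -1.8 × 22825 = -41085 cm⁻¹.
Relative to high-spin t₂g⁵ eg² (2 paired), the low-spin configuration has 1 additional pair, contributing +1 × 17940 = +17940 cm⁻¹.
Overall CFSE = -41085 + 17940 = -23145 cm⁻¹.

-23145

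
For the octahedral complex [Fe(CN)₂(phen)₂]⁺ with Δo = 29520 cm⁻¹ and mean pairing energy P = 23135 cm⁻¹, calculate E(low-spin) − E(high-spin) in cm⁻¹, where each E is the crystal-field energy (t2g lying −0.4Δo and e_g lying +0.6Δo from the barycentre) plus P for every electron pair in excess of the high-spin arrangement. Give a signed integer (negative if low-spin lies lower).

Ligand charges: 2×(-1) from CN⁻ and 2×(+0) from phen sum to -2; with overall charge +1, Fe is +3.
Fe is in group 8, so Fe³⁺ is d⁵ (8 − 3 = 5).
In the high-spin limit (t2g^3 e_g^2) the orbital term is 0.0Δo = 0 cm⁻¹, with no excess pairing.
Low-spin: t2g^5 e_g^0, orbital CFSE = -2.0Δo = -59040 cm⁻¹; plus 2 excess pairs × P = +46270 cm⁻¹; total -12770 cm⁻¹.
Thus E(LS) − E(HS) = -12770 cm⁻¹.

-12770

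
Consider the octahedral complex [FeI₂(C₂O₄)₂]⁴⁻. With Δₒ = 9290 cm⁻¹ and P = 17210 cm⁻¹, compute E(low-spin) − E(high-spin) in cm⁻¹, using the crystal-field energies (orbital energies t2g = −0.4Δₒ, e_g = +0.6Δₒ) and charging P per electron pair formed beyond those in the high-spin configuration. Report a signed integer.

Ligand charges: 2×(-1) from I⁻ and 2×(-2) from C₂O₄²⁻ sum to -6; with overall charge -4, Fe is +2.
Fe²⁺: group 8, so d-count = 8 − 2 = 6.
High-spin: t2g^4 e_g^2, CFSE = -0.4Δₒ = -3716 cm⁻¹.
Low-spin: t2g^6 e_g^0, orbital CFSE = -2.4Δₒ = -22296 cm⁻¹; plus 2 excess pairs × P = +34420 cm⁻¹; total 12124 cm⁻¹.
Thus E(LS) − E(HS) = 15840 cm⁻¹.

15840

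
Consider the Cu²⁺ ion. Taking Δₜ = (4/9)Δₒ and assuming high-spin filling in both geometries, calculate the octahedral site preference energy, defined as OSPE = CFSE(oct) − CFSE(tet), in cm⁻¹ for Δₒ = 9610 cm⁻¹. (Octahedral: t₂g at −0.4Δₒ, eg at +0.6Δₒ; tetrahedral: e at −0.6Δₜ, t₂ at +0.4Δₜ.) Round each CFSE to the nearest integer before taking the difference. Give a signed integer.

-4058

Group 11 minus oxidation state +2 gives a d⁹ configuration for Cu²⁺.
In an octahedral site d⁹ (HS) is t₂g⁶ eg³, giving CFSE(oct) = -0.6Δₒ = -5766 cm⁻¹.
Tetrahedral e⁴ t₂⁵ gives -0.4Δₜ = -0.4 × (4/9) × 9610 = -1708 cm⁻¹.
OSPE = CFSE(oct) − CFSE(tet) = -5766 − (-1708) = -4058 cm⁻¹.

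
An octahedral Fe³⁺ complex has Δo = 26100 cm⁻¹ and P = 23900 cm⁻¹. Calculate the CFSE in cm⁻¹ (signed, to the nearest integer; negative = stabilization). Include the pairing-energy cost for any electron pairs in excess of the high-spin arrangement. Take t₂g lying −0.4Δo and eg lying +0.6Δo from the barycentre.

-4400

Fe is in group 8, so Fe³⁺ is d⁵ (8 − 3 = 5).
Here Δo > P (26100 > 23900), so the low-spin state is favoured.
Configuration: t₂g⁵ eg⁰.
Orbital CFSE = -2.0Δo = -2.0 × 26100 = -52200 cm⁻¹.
Excess pairs vs high-spin: 2 − 0 = 2; pairing cost = +47800 cm⁻¹.
Net CFSE = -52200 + 47800 = -4400 cm⁻¹.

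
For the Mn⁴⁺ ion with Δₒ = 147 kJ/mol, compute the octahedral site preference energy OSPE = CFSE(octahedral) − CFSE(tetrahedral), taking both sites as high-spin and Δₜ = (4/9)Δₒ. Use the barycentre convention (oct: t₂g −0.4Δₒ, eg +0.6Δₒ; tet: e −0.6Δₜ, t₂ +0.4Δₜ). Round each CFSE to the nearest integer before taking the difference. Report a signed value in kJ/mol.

Mn sits in group 7; removing 4 electrons leaves Mn⁴⁺ with 7 − 4 = 3 d electrons.
Octahedral high-spin t2g^3 e_g^0: CFSE = -1.2 × 147 = -176 kJ/mol.
Tetrahedral e^2 t2^1 gives -0.8Δₜ = -0.8 × (4/9) × 147 = -52 kJ/mol.
OSPE = CFSE(oct) − CFSE(tet) = -176 − (-52) = -124 kJ/mol.

-124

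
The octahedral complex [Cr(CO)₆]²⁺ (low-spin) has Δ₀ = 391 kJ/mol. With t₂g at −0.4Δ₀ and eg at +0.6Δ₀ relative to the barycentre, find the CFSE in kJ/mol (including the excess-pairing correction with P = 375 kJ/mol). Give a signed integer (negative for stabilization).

CO is neutral, so the +2 overall charge sits on Cr: oxidation state +2.
Cr²⁺: group 6, so d-count = 6 − 2 = 4.
The d⁴ electrons fill as t₂g⁴ eg⁰.
The orbital stabilization is -1.6Δ₀ = -1.6 × 391 = -626 kJ/mol.
Relative to high-spin t₂g³ eg¹ (0 paired), the low-spin configuration has 1 additional pair, contributing +1 × 375 = +375 kJ/mol.
Overall CFSE = -626 + 375 = -251 kJ/mol.

-251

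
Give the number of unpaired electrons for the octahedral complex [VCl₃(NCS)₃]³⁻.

Ligand charges: 3×(-1) from Cl⁻ and 3×(-1) from NCS⁻ sum to -6; with overall charge -3, V is +3.
Group 5 minus oxidation state +3 gives a d² configuration for V³⁺.
Configuration: t₂g² eg⁰, giving 2 unpaired electrons.

2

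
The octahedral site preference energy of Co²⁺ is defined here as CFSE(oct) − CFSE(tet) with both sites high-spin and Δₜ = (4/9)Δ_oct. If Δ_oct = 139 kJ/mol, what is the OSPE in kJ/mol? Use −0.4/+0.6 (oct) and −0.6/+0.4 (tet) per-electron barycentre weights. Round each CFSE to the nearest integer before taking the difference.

-37

Group 9 minus oxidation state +2 gives a d⁷ configuration for Co²⁺.
Octahedral (high-spin): t₂g⁵ eg², CFSE = 5(−0.4) + 2(+0.6) = -0.8Δ_oct = -0.8 × 139 = -111 kJ/mol.
In a tetrahedral site the filling is e⁴ t₂³: CFSE(tet) = -1.2Δₜ = -1.2 × (4/9)(139) = -74 kJ/mol.
OSPE = -111 − (-74) = -37 kJ/mol.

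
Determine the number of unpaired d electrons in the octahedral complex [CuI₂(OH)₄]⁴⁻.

1

Ligand charges: 2×(-1) from I⁻ and 4×(-1) from OH⁻ sum to -6; with overall charge -4, Cu is +2.
Cu is in group 11, so Cu²⁺ is d⁹ (11 − 2 = 9).
Configuration: t₂g⁶ eg³, giving 1 unpaired electron.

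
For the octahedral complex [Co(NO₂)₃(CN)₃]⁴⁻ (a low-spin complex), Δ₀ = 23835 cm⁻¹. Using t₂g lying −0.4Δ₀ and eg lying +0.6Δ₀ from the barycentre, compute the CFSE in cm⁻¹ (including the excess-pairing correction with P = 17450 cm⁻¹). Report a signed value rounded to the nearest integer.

-25453

Ligand charges: 3×(-1) from NO₂⁻ and 3×(-1) from CN⁻ sum to -6; with overall charge -4, Co is +2.
Co is in group 9, so Co²⁺ is d⁷ (9 − 2 = 7).
Electron filling gives t₂g⁶ eg¹.
Orbital CFSE = 6(-0.4) + 1(0.6) = -1.8Δ₀ = -1.8 × 23835 = -42903 cm⁻¹.
Pairing penalty: 3 pairs vs 2 in the high-spin reference → 1 extra × P = 17450 cm⁻¹.
Overall CFSE = -42903 + 17450 = -25453 cm⁻¹.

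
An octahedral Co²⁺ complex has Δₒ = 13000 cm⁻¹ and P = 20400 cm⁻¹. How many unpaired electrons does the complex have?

Group 9 minus oxidation state +2 gives a d⁷ configuration for Co²⁺.
With Δₒ < P the complex is high-spin.
Filling d⁷ accordingly: t₂g⁵ eg².
Unpaired electrons: 3.

3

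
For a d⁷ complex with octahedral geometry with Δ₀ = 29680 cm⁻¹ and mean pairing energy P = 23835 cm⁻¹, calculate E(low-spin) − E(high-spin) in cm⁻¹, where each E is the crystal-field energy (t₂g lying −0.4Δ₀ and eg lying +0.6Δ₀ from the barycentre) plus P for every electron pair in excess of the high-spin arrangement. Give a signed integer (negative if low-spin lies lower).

High-spin d⁷ fills as t₂g⁵ eg² with CFSE 5(−0.4) + 2(+0.6) = -0.8Δ₀ = -23744 cm⁻¹.
For low-spin the configuration is t₂g⁶ eg¹: orbital energy -1.8 × 29680 = -53424 cm⁻¹, and 1 additional pair relative to high-spin adds 23835 cm⁻¹, giving -29589 cm⁻¹.
Thus E(LS) − E(HS) = -5845 cm⁻¹.

-5845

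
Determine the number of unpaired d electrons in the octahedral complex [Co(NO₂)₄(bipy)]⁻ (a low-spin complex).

0

Ligand charges: 4×(-1) from NO₂⁻ and 1×(+0) from bipy sum to -4; with overall charge -1, Co is +3.
Co sits in group 9; removing 3 electrons leaves Co³⁺ with 9 − 3 = 6 d electrons.
Configuration: t₂g⁶ eg⁰, giving 0 unpaired electrons.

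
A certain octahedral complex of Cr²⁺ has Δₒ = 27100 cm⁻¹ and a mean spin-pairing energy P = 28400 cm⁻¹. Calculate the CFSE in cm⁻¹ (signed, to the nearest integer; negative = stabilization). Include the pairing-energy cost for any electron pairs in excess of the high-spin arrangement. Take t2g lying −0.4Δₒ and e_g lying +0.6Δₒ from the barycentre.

-16260

Cr sits in group 6; removing 2 electrons leaves Cr²⁺ with 6 − 2 = 4 d electrons.
With Δₒ < P the complex is high-spin.
That gives t2g^3 e_g^1.
Orbital CFSE = -0.6Δₒ = -0.6 × 27100 = -16260 cm⁻¹.
High-spin has no excess pairs, so no pairing correction applies.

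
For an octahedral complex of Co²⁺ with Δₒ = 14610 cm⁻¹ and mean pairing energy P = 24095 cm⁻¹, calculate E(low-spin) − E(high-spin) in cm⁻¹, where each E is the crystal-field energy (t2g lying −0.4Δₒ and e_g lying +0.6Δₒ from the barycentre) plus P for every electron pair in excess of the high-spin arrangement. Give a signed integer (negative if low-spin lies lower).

Group 9 minus oxidation state +2 gives a d⁷ configuration for Co²⁺.
High-spin d⁷ fills as t2g^5 e_g^2 with CFSE 5(−0.4) + 2(+0.6) = -0.8Δₒ = -11688 cm⁻¹.
Low-spin: t2g^6 e_g^1, orbital CFSE = -1.8Δₒ = -26298 cm⁻¹; plus 1 excess pair × P = +24095 cm⁻¹; total -2203 cm⁻¹.
E(LS) − E(HS) = -2203 − (-11688) = 9485 cm⁻¹.

9485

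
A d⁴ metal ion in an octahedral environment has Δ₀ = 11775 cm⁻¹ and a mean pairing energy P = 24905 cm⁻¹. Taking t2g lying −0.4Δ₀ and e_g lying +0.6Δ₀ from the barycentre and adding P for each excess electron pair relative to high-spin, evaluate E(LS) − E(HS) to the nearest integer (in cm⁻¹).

13130

In the high-spin limit (t2g^3 e_g^1) the orbital term is -0.6Δ₀ = -7065 cm⁻¹, with no excess pairing.
Low-spin t2g^4 e_g^0 gives -1.6Δ₀ = -18840 cm⁻¹, but forming 1 extra pair costs 1P = 24905 cm⁻¹, so E(LS) = -18840 + 24905 = 6065 cm⁻¹.
The difference is 6065 − (-7065) = 13130 cm⁻¹, so high-spin lies lower.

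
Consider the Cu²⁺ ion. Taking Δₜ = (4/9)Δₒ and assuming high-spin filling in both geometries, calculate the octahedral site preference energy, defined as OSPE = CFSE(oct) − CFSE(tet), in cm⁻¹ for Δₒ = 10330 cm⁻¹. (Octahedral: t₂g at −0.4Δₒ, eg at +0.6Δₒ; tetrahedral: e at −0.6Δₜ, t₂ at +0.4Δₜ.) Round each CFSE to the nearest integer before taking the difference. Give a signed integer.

Cu sits in group 11; removing 2 electrons leaves Cu²⁺ with 11 − 2 = 9 d electrons.
Octahedral (high-spin): t₂g⁶ eg³, CFSE = 6(−0.4) + 3(+0.6) = -0.6Δₒ = -0.6 × 10330 = -6198 cm⁻¹.
Tetrahedral: e⁴ t₂⁵, CFSE = 4(−0.6) + 5(+0.4) = -0.4Δₜ = -0.4 × (4/9) × 10330 = -1836 cm⁻¹.
OSPE = -6198 − (-1836) = -4362 cm⁻¹.

-4362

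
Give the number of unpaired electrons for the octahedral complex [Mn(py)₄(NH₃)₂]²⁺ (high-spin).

Ligand charges: 4×(+0) from py and 2×(+0) from NH₃ sum to +0; with overall charge +2, Mn is +2.
Mn²⁺: group 7, so d-count = 7 − 2 = 5.
Configuration: t₂g³ eg², giving 5 unpaired electrons.

5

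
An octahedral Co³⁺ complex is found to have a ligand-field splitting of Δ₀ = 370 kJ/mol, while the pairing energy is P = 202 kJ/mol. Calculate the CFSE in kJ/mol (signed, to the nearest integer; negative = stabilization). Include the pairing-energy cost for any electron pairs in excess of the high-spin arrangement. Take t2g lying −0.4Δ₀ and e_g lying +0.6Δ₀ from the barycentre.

-484

Group 9 minus oxidation state +3 gives a d⁶ configuration for Co³⁺.
With Δ₀ > P the complex is low-spin.
Configuration: t2g^6 e_g^0.
Orbital CFSE = -2.4Δ₀ = -2.4 × 370 = -888 kJ/mol.
Excess pairs vs high-spin: 3 − 1 = 2; pairing cost = +404 kJ/mol.
Net CFSE = -888 + 404 = -484 kJ/mol.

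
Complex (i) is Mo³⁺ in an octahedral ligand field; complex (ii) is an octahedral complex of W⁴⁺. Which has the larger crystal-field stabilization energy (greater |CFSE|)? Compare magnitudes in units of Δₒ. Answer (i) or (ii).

(i): Mo sits in group 6; removing 3 electrons leaves Mo³⁺ with 6 − 3 = 3 d electrons; t2g^3 e_g^0, CFSE = -1.2Δₒ.
(ii): W⁴⁺: group 6, so d-count = 6 − 4 = 2; t2g^2 e_g^0, CFSE = -0.8Δₒ.
So (i) has the larger |CFSE|.

(i)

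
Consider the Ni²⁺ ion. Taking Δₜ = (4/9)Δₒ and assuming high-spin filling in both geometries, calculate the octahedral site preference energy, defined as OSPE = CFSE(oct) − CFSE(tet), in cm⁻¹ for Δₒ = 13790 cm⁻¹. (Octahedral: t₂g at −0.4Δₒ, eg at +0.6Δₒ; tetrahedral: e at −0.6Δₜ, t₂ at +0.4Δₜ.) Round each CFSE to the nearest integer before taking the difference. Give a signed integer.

-11645

Group 10 minus oxidation state +2 gives a d⁸ configuration for Ni²⁺.
Octahedral (high-spin): t₂g⁶ eg², CFSE = 6(−0.4) + 2(+0.6) = -1.2Δₒ = -1.2 × 13790 = -16548 cm⁻¹.
Tetrahedral e⁴ t₂⁴ gives -0.8Δₜ = -0.8 × (4/9) × 13790 = -4903 cm⁻¹.
OSPE = -16548 − (-4903) = -11645 cm⁻¹.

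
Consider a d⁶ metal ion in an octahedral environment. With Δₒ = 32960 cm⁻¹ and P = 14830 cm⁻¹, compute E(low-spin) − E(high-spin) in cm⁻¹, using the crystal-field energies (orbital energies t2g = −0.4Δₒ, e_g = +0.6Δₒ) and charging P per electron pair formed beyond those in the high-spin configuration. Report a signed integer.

In the high-spin limit (t2g^4 e_g^2) the orbital term is -0.4Δₒ = -13184 cm⁻¹, with no excess pairing.
Low-spin t2g^6 e_g^0 gives -2.4Δₒ = -79104 cm⁻¹, but forming 2 extra pairs costs 2P = 29660 cm⁻¹, so E(LS) = -79104 + 29660 = -49444 cm⁻¹.
Thus E(LS) − E(HS) = -36260 cm⁻¹.

-36260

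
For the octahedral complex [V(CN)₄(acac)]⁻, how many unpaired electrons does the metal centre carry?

1

Ligand charges: 4×(-1) from CN⁻ and 1×(-1) from acac⁻ sum to -5; with overall charge -1, V is +4.
V is in group 5, so V⁴⁺ is d¹ (5 − 4 = 1).
Configuration: t2g^1 e_g^0, giving 1 unpaired electron.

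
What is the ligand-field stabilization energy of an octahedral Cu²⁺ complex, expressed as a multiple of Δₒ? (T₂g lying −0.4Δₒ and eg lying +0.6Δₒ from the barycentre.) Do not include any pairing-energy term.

Group 11 minus oxidation state +2 gives a d⁹ configuration for Cu²⁺.
Configuration: t₂g⁶ eg³.
CFSE = 6(-0.4Δₒ) + 3(0.6Δₒ) = -2.4Δₒ + 1.8Δₒ = -0.6Δₒ.

-0.6 Δₒ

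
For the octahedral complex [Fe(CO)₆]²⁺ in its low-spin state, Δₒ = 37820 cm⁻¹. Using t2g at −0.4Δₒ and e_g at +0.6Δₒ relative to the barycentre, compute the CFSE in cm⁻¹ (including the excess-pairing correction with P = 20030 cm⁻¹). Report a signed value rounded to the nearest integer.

CO is neutral, so the +2 overall charge sits on Fe: oxidation state +2.
Fe²⁺: group 8, so d-count = 8 − 2 = 6.
Configuration: t2g^6 e_g^0.
The orbital stabilization is -2.4Δₒ = -2.4 × 37820 = -90768 cm⁻¹.
Relative to high-spin t2g^4 e_g^2 (1 paired), the low-spin configuration has 2 additional pairs, contributing +2 × 20030 = +40060 cm⁻¹.
Net CFSE = -90768 + 40060 = -50708 cm⁻¹.

-50708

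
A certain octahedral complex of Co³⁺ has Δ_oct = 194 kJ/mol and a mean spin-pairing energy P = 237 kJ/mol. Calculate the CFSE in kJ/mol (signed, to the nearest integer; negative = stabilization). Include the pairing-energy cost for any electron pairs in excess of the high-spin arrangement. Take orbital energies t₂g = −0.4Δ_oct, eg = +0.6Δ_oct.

-78

Co³⁺: group 9, so d-count = 9 − 3 = 6.
Δ_oct < P, so pairing is avoided: the ground state is high-spin.
Configuration: t₂g⁴ eg².
Orbital CFSE = -0.4Δ_oct = -0.4 × 194 = -78 kJ/mol.
High-spin has no excess pairs, so no pairing correction applies.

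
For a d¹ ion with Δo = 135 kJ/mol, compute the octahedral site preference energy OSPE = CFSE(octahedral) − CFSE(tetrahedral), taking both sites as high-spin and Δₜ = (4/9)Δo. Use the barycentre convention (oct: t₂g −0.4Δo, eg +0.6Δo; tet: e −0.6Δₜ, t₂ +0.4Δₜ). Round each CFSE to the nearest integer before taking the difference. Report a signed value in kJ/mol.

-18

In an octahedral site d¹ (HS) is t₂g¹ eg⁰, giving CFSE(oct) = -0.4Δo = -54 kJ/mol.
In a tetrahedral site the filling is e¹ t₂⁰: CFSE(tet) = -0.6Δₜ = -0.6 × (4/9)(135) = -36 kJ/mol.
Subtracting, OSPE = -54 − (-36) = -18 kJ/mol.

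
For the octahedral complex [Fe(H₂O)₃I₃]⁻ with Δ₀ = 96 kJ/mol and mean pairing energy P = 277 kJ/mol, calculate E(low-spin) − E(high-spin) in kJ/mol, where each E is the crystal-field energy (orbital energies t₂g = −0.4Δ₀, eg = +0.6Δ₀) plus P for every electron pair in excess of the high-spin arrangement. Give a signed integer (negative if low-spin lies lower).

362

Ligand charges: 3×(+0) from H₂O and 3×(-1) from I⁻ sum to -3; with overall charge -1, Fe is +2.
Fe²⁺: group 8, so d-count = 8 − 2 = 6.
High-spin d⁶ fills as t₂g⁴ eg² with CFSE 4(−0.4) + 2(+0.6) = -0.4Δ₀ = -38 kJ/mol.
Low-spin: t₂g⁶ eg⁰, orbital CFSE = -2.4Δ₀ = -230 kJ/mol; plus 2 excess pairs × P = +554 kJ/mol; total 324 kJ/mol.
E(LS) − E(HS) = 324 − (-38) = 362 kJ/mol.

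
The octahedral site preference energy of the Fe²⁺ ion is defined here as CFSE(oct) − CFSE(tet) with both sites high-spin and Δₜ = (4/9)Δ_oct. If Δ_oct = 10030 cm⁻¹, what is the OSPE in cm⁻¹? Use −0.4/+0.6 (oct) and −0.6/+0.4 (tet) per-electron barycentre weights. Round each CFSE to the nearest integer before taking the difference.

Group 8 minus oxidation state +2 gives a d⁶ configuration for Fe²⁺.
In an octahedral site d⁶ (HS) is t₂g⁴ eg², giving CFSE(oct) = -0.4Δ_oct = -4012 cm⁻¹.
Tetrahedral: e³ t₂³, CFSE = 3(−0.6) + 3(+0.4) = -0.6Δₜ = -0.6 × (4/9) × 10030 = -2675 cm⁻¹.
Subtracting, OSPE = -4012 − (-2675) = -1337 cm⁻¹.

-1337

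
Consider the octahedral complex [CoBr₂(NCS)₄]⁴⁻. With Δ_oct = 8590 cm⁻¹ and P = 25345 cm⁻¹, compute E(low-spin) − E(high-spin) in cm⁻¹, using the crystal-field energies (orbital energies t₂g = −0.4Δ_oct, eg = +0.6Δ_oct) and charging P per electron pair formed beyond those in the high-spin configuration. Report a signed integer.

16755

Ligand charges: 2×(-1) from Br⁻ and 4×(-1) from NCS⁻ sum to -6; with overall charge -4, Co is +2.
Co²⁺: group 9, so d-count = 9 − 2 = 7.
High-spin: t₂g⁵ eg², CFSE = -0.8Δ_oct = -6872 cm⁻¹.
Low-spin: t₂g⁶ eg¹, orbital CFSE = -1.8Δ_oct = -15462 cm⁻¹; plus 1 excess pair × P = +25345 cm⁻¹; total 9883 cm⁻¹.
E(LS) − E(HS) = 9883 − (-6872) = 16755 cm⁻¹.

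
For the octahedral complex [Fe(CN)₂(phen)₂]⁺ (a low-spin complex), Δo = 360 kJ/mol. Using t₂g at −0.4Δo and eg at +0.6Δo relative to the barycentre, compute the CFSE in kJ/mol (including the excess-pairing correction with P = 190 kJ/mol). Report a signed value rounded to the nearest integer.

-340

Ligand charges: 2×(-1) from CN⁻ and 2×(+0) from phen sum to -2; with overall charge +1, Fe is +3.
Fe is in group 8, so Fe³⁺ is d⁵ (8 − 3 = 5).
The d⁵ electrons fill as t₂g⁵ eg⁰.
CFSE(orbital) = 5×(-0.4Δo) + 0×(0.6Δo) = -2.0Δo; with Δo = 360 kJ/mol that is -720 kJ/mol.
Relative to high-spin t₂g³ eg² (0 paired), the low-spin configuration has 2 additional pairs, contributing +2 × 190 = +380 kJ/mol.
Overall CFSE = -720 + 380 = -340 kJ/mol.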